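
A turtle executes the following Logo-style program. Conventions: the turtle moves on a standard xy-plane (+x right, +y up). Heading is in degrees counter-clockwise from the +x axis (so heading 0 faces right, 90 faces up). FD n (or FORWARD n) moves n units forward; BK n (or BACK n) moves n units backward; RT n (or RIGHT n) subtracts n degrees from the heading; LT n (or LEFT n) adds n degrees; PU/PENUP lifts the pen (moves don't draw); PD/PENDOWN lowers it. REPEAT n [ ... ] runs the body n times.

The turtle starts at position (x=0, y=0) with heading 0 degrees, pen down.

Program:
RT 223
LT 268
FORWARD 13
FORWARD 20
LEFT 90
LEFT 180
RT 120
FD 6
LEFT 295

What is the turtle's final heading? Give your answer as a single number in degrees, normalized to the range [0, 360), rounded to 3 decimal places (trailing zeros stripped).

Executing turtle program step by step:
Start: pos=(0,0), heading=0, pen down
RT 223: heading 0 -> 137
LT 268: heading 137 -> 45
FD 13: (0,0) -> (9.192,9.192) [heading=45, draw]
FD 20: (9.192,9.192) -> (23.335,23.335) [heading=45, draw]
LT 90: heading 45 -> 135
LT 180: heading 135 -> 315
RT 120: heading 315 -> 195
FD 6: (23.335,23.335) -> (17.539,21.782) [heading=195, draw]
LT 295: heading 195 -> 130
Final: pos=(17.539,21.782), heading=130, 3 segment(s) drawn

Answer: 130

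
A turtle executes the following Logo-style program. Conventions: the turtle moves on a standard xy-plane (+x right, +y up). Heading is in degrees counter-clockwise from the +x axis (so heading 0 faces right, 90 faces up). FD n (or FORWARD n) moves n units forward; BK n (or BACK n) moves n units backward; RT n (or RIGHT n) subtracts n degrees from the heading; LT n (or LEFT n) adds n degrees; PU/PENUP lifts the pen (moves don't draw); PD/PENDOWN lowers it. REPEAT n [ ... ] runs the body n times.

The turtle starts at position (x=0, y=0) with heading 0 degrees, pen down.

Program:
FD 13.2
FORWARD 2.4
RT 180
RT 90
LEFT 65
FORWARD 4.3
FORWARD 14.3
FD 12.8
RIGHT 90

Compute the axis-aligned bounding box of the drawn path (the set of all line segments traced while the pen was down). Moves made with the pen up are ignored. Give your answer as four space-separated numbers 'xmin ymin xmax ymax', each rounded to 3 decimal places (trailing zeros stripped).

Executing turtle program step by step:
Start: pos=(0,0), heading=0, pen down
FD 13.2: (0,0) -> (13.2,0) [heading=0, draw]
FD 2.4: (13.2,0) -> (15.6,0) [heading=0, draw]
RT 180: heading 0 -> 180
RT 90: heading 180 -> 90
LT 65: heading 90 -> 155
FD 4.3: (15.6,0) -> (11.703,1.817) [heading=155, draw]
FD 14.3: (11.703,1.817) -> (-1.257,7.861) [heading=155, draw]
FD 12.8: (-1.257,7.861) -> (-12.858,13.27) [heading=155, draw]
RT 90: heading 155 -> 65
Final: pos=(-12.858,13.27), heading=65, 5 segment(s) drawn

Segment endpoints: x in {-12.858, -1.257, 0, 11.703, 13.2, 15.6}, y in {0, 1.817, 7.861, 13.27}
xmin=-12.858, ymin=0, xmax=15.6, ymax=13.27

Answer: -12.858 0 15.6 13.27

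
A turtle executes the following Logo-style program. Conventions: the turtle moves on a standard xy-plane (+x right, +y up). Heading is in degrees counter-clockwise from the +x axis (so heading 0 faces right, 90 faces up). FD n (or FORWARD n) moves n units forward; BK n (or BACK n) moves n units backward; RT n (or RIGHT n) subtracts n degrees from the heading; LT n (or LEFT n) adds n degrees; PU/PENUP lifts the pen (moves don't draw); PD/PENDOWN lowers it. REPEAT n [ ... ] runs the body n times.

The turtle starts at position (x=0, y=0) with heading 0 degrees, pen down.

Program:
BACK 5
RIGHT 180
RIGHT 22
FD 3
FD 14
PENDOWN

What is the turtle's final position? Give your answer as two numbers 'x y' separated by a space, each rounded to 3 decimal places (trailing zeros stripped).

Executing turtle program step by step:
Start: pos=(0,0), heading=0, pen down
BK 5: (0,0) -> (-5,0) [heading=0, draw]
RT 180: heading 0 -> 180
RT 22: heading 180 -> 158
FD 3: (-5,0) -> (-7.782,1.124) [heading=158, draw]
FD 14: (-7.782,1.124) -> (-20.762,6.368) [heading=158, draw]
PD: pen down
Final: pos=(-20.762,6.368), heading=158, 3 segment(s) drawn

Answer: -20.762 6.368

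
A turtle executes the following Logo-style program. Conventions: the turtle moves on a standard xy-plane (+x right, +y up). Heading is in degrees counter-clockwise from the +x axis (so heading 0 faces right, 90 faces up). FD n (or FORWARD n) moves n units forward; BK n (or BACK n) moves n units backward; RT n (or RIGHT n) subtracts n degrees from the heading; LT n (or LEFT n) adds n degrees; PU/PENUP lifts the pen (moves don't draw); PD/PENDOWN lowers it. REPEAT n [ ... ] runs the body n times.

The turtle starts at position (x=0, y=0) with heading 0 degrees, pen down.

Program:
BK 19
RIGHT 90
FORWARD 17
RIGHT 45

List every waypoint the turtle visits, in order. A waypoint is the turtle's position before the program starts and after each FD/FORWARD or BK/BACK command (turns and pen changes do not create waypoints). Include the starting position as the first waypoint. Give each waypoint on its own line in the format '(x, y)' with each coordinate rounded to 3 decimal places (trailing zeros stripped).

Executing turtle program step by step:
Start: pos=(0,0), heading=0, pen down
BK 19: (0,0) -> (-19,0) [heading=0, draw]
RT 90: heading 0 -> 270
FD 17: (-19,0) -> (-19,-17) [heading=270, draw]
RT 45: heading 270 -> 225
Final: pos=(-19,-17), heading=225, 2 segment(s) drawn
Waypoints (3 total):
(0, 0)
(-19, 0)
(-19, -17)

Answer: (0, 0)
(-19, 0)
(-19, -17)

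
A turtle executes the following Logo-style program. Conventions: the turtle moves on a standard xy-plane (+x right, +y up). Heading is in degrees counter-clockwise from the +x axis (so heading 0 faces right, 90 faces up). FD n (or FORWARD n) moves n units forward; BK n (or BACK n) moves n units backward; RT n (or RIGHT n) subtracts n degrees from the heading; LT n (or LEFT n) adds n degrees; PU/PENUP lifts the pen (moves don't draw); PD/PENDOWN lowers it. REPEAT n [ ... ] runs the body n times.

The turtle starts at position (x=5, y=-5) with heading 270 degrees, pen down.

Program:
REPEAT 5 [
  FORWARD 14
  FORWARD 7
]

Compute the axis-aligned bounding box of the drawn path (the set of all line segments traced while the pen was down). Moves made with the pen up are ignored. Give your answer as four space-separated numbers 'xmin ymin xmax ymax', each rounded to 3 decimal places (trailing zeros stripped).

Executing turtle program step by step:
Start: pos=(5,-5), heading=270, pen down
REPEAT 5 [
  -- iteration 1/5 --
  FD 14: (5,-5) -> (5,-19) [heading=270, draw]
  FD 7: (5,-19) -> (5,-26) [heading=270, draw]
  -- iteration 2/5 --
  FD 14: (5,-26) -> (5,-40) [heading=270, draw]
  FD 7: (5,-40) -> (5,-47) [heading=270, draw]
  -- iteration 3/5 --
  FD 14: (5,-47) -> (5,-61) [heading=270, draw]
  FD 7: (5,-61) -> (5,-68) [heading=270, draw]
  -- iteration 4/5 --
  FD 14: (5,-68) -> (5,-82) [heading=270, draw]
  FD 7: (5,-82) -> (5,-89) [heading=270, draw]
  -- iteration 5/5 --
  FD 14: (5,-89) -> (5,-103) [heading=270, draw]
  FD 7: (5,-103) -> (5,-110) [heading=270, draw]
]
Final: pos=(5,-110), heading=270, 10 segment(s) drawn

Segment endpoints: x in {5, 5, 5, 5, 5, 5, 5, 5, 5, 5, 5}, y in {-110, -103, -89, -82, -68, -61, -47, -40, -26, -19, -5}
xmin=5, ymin=-110, xmax=5, ymax=-5

Answer: 5 -110 5 -5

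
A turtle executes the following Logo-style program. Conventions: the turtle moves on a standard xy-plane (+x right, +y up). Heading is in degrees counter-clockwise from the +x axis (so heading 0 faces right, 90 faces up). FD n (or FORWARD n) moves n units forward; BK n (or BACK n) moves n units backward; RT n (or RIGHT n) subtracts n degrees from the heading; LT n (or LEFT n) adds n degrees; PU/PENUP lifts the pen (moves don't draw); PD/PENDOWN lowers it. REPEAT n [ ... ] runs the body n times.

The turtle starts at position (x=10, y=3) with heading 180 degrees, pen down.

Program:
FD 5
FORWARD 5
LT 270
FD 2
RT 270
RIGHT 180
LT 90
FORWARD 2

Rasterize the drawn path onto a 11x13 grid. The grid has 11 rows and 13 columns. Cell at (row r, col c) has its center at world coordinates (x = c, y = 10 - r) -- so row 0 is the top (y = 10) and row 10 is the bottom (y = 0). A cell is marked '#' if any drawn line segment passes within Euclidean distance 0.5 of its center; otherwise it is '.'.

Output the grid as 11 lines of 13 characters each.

Answer: .............
.............
.............
#............
#............
#............
#............
###########..
.............
.............
.............

Derivation:
Segment 0: (10,3) -> (5,3)
Segment 1: (5,3) -> (0,3)
Segment 2: (0,3) -> (0,5)
Segment 3: (0,5) -> (0,7)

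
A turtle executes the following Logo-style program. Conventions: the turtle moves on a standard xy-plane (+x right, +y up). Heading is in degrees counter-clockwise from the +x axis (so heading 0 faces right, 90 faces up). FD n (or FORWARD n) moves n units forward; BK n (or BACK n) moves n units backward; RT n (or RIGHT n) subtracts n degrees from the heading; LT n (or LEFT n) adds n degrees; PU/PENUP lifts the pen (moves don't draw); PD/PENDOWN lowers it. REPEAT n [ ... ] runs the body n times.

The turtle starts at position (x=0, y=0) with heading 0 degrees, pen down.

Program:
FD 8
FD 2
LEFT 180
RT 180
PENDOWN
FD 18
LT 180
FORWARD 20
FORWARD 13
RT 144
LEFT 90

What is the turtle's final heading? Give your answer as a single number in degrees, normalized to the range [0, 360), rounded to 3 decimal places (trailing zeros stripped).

Answer: 126

Derivation:
Executing turtle program step by step:
Start: pos=(0,0), heading=0, pen down
FD 8: (0,0) -> (8,0) [heading=0, draw]
FD 2: (8,0) -> (10,0) [heading=0, draw]
LT 180: heading 0 -> 180
RT 180: heading 180 -> 0
PD: pen down
FD 18: (10,0) -> (28,0) [heading=0, draw]
LT 180: heading 0 -> 180
FD 20: (28,0) -> (8,0) [heading=180, draw]
FD 13: (8,0) -> (-5,0) [heading=180, draw]
RT 144: heading 180 -> 36
LT 90: heading 36 -> 126
Final: pos=(-5,0), heading=126, 5 segment(s) drawn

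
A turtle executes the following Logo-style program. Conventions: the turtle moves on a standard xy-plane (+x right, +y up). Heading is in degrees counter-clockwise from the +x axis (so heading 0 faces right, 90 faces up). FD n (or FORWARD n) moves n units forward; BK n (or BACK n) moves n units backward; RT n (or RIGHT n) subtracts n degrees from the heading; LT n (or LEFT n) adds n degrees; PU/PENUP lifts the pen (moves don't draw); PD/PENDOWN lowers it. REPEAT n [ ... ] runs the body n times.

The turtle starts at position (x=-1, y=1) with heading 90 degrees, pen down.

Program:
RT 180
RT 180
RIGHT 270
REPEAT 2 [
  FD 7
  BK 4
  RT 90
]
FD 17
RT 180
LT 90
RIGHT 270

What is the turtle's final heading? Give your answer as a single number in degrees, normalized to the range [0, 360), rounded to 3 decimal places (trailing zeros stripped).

Answer: 0

Derivation:
Executing turtle program step by step:
Start: pos=(-1,1), heading=90, pen down
RT 180: heading 90 -> 270
RT 180: heading 270 -> 90
RT 270: heading 90 -> 180
REPEAT 2 [
  -- iteration 1/2 --
  FD 7: (-1,1) -> (-8,1) [heading=180, draw]
  BK 4: (-8,1) -> (-4,1) [heading=180, draw]
  RT 90: heading 180 -> 90
  -- iteration 2/2 --
  FD 7: (-4,1) -> (-4,8) [heading=90, draw]
  BK 4: (-4,8) -> (-4,4) [heading=90, draw]
  RT 90: heading 90 -> 0
]
FD 17: (-4,4) -> (13,4) [heading=0, draw]
RT 180: heading 0 -> 180
LT 90: heading 180 -> 270
RT 270: heading 270 -> 0
Final: pos=(13,4), heading=0, 5 segment(s) drawn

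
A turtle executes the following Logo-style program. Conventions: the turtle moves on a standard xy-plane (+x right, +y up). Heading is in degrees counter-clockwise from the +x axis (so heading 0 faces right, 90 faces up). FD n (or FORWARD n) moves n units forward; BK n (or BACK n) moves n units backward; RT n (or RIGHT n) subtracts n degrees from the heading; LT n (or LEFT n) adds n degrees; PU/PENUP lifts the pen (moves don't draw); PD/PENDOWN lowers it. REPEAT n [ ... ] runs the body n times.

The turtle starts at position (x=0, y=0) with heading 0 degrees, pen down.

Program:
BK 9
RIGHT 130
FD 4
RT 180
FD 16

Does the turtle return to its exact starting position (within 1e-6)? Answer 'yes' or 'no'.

Executing turtle program step by step:
Start: pos=(0,0), heading=0, pen down
BK 9: (0,0) -> (-9,0) [heading=0, draw]
RT 130: heading 0 -> 230
FD 4: (-9,0) -> (-11.571,-3.064) [heading=230, draw]
RT 180: heading 230 -> 50
FD 16: (-11.571,-3.064) -> (-1.287,9.193) [heading=50, draw]
Final: pos=(-1.287,9.193), heading=50, 3 segment(s) drawn

Start position: (0, 0)
Final position: (-1.287, 9.193)
Distance = 9.282; >= 1e-6 -> NOT closed

Answer: no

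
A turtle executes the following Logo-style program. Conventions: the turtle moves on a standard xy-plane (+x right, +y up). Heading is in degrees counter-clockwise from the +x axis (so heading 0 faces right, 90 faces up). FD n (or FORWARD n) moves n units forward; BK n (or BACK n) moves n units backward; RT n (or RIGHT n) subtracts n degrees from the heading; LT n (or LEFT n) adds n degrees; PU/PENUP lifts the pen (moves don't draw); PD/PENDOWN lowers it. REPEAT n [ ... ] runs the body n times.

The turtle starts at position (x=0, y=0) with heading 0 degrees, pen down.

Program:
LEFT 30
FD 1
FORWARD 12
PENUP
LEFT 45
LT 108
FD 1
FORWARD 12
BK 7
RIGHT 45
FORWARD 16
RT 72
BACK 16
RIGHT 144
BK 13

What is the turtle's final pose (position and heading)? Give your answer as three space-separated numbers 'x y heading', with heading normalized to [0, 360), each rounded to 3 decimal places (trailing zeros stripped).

Answer: -15.834 14.991 282

Derivation:
Executing turtle program step by step:
Start: pos=(0,0), heading=0, pen down
LT 30: heading 0 -> 30
FD 1: (0,0) -> (0.866,0.5) [heading=30, draw]
FD 12: (0.866,0.5) -> (11.258,6.5) [heading=30, draw]
PU: pen up
LT 45: heading 30 -> 75
LT 108: heading 75 -> 183
FD 1: (11.258,6.5) -> (10.26,6.448) [heading=183, move]
FD 12: (10.26,6.448) -> (-1.724,5.82) [heading=183, move]
BK 7: (-1.724,5.82) -> (5.267,6.186) [heading=183, move]
RT 45: heading 183 -> 138
FD 16: (5.267,6.186) -> (-6.624,16.892) [heading=138, move]
RT 72: heading 138 -> 66
BK 16: (-6.624,16.892) -> (-13.132,2.275) [heading=66, move]
RT 144: heading 66 -> 282
BK 13: (-13.132,2.275) -> (-15.834,14.991) [heading=282, move]
Final: pos=(-15.834,14.991), heading=282, 2 segment(s) drawn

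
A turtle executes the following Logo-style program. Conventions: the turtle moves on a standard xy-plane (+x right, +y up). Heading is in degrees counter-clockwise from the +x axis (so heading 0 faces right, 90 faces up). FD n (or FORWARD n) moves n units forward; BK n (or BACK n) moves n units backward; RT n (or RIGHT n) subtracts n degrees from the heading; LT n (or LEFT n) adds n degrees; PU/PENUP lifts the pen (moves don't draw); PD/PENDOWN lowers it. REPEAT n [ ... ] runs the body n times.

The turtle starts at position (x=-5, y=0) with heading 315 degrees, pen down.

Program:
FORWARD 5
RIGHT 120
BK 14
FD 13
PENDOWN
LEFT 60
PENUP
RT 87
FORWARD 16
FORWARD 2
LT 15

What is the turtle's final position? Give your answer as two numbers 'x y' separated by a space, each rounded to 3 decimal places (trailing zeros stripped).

Executing turtle program step by step:
Start: pos=(-5,0), heading=315, pen down
FD 5: (-5,0) -> (-1.464,-3.536) [heading=315, draw]
RT 120: heading 315 -> 195
BK 14: (-1.464,-3.536) -> (12.058,0.088) [heading=195, draw]
FD 13: (12.058,0.088) -> (-0.499,-3.277) [heading=195, draw]
PD: pen down
LT 60: heading 195 -> 255
PU: pen up
RT 87: heading 255 -> 168
FD 16: (-0.499,-3.277) -> (-16.149,0.05) [heading=168, move]
FD 2: (-16.149,0.05) -> (-18.105,0.466) [heading=168, move]
LT 15: heading 168 -> 183
Final: pos=(-18.105,0.466), heading=183, 3 segment(s) drawn

Answer: -18.105 0.466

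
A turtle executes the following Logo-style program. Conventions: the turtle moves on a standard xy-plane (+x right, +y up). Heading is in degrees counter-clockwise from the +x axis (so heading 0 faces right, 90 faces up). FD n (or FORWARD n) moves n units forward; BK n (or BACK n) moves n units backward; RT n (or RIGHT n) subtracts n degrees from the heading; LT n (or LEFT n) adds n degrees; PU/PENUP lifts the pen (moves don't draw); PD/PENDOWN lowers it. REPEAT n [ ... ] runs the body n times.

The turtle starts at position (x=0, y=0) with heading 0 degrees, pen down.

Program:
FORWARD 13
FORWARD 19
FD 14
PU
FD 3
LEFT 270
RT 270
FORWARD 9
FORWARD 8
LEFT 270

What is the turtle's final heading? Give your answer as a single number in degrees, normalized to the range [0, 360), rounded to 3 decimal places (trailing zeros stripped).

Answer: 270

Derivation:
Executing turtle program step by step:
Start: pos=(0,0), heading=0, pen down
FD 13: (0,0) -> (13,0) [heading=0, draw]
FD 19: (13,0) -> (32,0) [heading=0, draw]
FD 14: (32,0) -> (46,0) [heading=0, draw]
PU: pen up
FD 3: (46,0) -> (49,0) [heading=0, move]
LT 270: heading 0 -> 270
RT 270: heading 270 -> 0
FD 9: (49,0) -> (58,0) [heading=0, move]
FD 8: (58,0) -> (66,0) [heading=0, move]
LT 270: heading 0 -> 270
Final: pos=(66,0), heading=270, 3 segment(s) drawn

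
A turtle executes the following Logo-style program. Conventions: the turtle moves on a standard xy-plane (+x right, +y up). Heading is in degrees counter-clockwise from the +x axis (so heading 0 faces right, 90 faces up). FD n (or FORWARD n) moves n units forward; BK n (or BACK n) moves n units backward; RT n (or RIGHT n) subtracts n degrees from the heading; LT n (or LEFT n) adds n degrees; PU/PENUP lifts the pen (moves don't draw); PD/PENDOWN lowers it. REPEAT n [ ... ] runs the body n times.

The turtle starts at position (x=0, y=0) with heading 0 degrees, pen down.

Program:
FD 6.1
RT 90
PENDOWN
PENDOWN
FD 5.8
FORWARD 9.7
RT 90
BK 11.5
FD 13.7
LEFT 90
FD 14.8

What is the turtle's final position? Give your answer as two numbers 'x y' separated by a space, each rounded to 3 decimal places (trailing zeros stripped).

Executing turtle program step by step:
Start: pos=(0,0), heading=0, pen down
FD 6.1: (0,0) -> (6.1,0) [heading=0, draw]
RT 90: heading 0 -> 270
PD: pen down
PD: pen down
FD 5.8: (6.1,0) -> (6.1,-5.8) [heading=270, draw]
FD 9.7: (6.1,-5.8) -> (6.1,-15.5) [heading=270, draw]
RT 90: heading 270 -> 180
BK 11.5: (6.1,-15.5) -> (17.6,-15.5) [heading=180, draw]
FD 13.7: (17.6,-15.5) -> (3.9,-15.5) [heading=180, draw]
LT 90: heading 180 -> 270
FD 14.8: (3.9,-15.5) -> (3.9,-30.3) [heading=270, draw]
Final: pos=(3.9,-30.3), heading=270, 6 segment(s) drawn

Answer: 3.9 -30.3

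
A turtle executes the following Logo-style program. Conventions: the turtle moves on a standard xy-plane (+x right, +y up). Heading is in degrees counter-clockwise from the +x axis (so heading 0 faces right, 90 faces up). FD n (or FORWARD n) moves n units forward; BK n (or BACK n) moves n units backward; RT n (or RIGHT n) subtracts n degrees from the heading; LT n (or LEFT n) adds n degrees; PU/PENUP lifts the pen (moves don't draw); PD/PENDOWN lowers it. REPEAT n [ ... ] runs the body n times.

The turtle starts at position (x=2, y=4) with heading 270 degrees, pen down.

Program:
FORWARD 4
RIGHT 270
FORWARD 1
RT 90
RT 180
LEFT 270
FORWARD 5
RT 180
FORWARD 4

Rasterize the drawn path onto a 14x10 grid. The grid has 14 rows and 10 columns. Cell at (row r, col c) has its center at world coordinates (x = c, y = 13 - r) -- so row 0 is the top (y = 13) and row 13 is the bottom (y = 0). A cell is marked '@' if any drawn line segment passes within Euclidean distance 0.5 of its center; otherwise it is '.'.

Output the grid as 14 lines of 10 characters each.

Answer: ..........
..........
..........
..........
..........
..........
..........
..........
..........
..@.......
..@.......
..@.......
..@.......
..@@@@@@@.

Derivation:
Segment 0: (2,4) -> (2,0)
Segment 1: (2,0) -> (3,0)
Segment 2: (3,0) -> (8,0)
Segment 3: (8,0) -> (4,-0)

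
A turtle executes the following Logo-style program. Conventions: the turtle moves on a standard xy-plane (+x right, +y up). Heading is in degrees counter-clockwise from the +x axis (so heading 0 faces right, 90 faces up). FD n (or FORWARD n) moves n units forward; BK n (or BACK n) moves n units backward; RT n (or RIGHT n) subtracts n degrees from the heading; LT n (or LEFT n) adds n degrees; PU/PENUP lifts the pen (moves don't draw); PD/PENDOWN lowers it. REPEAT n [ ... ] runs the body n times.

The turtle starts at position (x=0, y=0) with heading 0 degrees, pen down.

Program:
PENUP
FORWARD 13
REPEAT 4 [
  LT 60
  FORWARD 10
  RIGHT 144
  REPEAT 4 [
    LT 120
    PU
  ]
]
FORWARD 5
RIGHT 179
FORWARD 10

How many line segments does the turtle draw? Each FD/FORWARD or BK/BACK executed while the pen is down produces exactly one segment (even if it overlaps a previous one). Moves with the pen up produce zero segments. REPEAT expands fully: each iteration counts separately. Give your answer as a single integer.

Answer: 0

Derivation:
Executing turtle program step by step:
Start: pos=(0,0), heading=0, pen down
PU: pen up
FD 13: (0,0) -> (13,0) [heading=0, move]
REPEAT 4 [
  -- iteration 1/4 --
  LT 60: heading 0 -> 60
  FD 10: (13,0) -> (18,8.66) [heading=60, move]
  RT 144: heading 60 -> 276
  REPEAT 4 [
    -- iteration 1/4 --
    LT 120: heading 276 -> 36
    PU: pen up
    -- iteration 2/4 --
    LT 120: heading 36 -> 156
    PU: pen up
    -- iteration 3/4 --
    LT 120: heading 156 -> 276
    PU: pen up
    -- iteration 4/4 --
    LT 120: heading 276 -> 36
    PU: pen up
  ]
  -- iteration 2/4 --
  LT 60: heading 36 -> 96
  FD 10: (18,8.66) -> (16.955,18.605) [heading=96, move]
  RT 144: heading 96 -> 312
  REPEAT 4 [
    -- iteration 1/4 --
    LT 120: heading 312 -> 72
    PU: pen up
    -- iteration 2/4 --
    LT 120: heading 72 -> 192
    PU: pen up
    -- iteration 3/4 --
    LT 120: heading 192 -> 312
    PU: pen up
    -- iteration 4/4 --
    LT 120: heading 312 -> 72
    PU: pen up
  ]
  -- iteration 3/4 --
  LT 60: heading 72 -> 132
  FD 10: (16.955,18.605) -> (10.263,26.037) [heading=132, move]
  RT 144: heading 132 -> 348
  REPEAT 4 [
    -- iteration 1/4 --
    LT 120: heading 348 -> 108
    PU: pen up
    -- iteration 2/4 --
    LT 120: heading 108 -> 228
    PU: pen up
    -- iteration 3/4 --
    LT 120: heading 228 -> 348
    PU: pen up
    -- iteration 4/4 --
    LT 120: heading 348 -> 108
    PU: pen up
  ]
  -- iteration 4/4 --
  LT 60: heading 108 -> 168
  FD 10: (10.263,26.037) -> (0.482,28.116) [heading=168, move]
  RT 144: heading 168 -> 24
  REPEAT 4 [
    -- iteration 1/4 --
    LT 120: heading 24 -> 144
    PU: pen up
    -- iteration 2/4 --
    LT 120: heading 144 -> 264
    PU: pen up
    -- iteration 3/4 --
    LT 120: heading 264 -> 24
    PU: pen up
    -- iteration 4/4 --
    LT 120: heading 24 -> 144
    PU: pen up
  ]
]
FD 5: (0.482,28.116) -> (-3.563,31.055) [heading=144, move]
RT 179: heading 144 -> 325
FD 10: (-3.563,31.055) -> (4.628,25.319) [heading=325, move]
Final: pos=(4.628,25.319), heading=325, 0 segment(s) drawn
Segments drawn: 0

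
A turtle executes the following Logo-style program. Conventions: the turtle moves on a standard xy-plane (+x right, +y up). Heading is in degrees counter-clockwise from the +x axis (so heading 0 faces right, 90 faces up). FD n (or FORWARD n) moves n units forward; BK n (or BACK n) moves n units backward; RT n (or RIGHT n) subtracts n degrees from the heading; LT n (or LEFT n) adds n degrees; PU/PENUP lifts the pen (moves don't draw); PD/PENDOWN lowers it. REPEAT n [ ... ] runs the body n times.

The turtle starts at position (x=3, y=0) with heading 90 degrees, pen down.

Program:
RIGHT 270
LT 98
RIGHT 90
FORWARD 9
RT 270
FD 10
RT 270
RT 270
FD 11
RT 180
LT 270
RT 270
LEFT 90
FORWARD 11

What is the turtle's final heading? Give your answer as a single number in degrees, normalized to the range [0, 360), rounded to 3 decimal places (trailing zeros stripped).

Executing turtle program step by step:
Start: pos=(3,0), heading=90, pen down
RT 270: heading 90 -> 180
LT 98: heading 180 -> 278
RT 90: heading 278 -> 188
FD 9: (3,0) -> (-5.912,-1.253) [heading=188, draw]
RT 270: heading 188 -> 278
FD 10: (-5.912,-1.253) -> (-4.521,-11.155) [heading=278, draw]
RT 270: heading 278 -> 8
RT 270: heading 8 -> 98
FD 11: (-4.521,-11.155) -> (-6.052,-0.262) [heading=98, draw]
RT 180: heading 98 -> 278
LT 270: heading 278 -> 188
RT 270: heading 188 -> 278
LT 90: heading 278 -> 8
FD 11: (-6.052,-0.262) -> (4.841,1.269) [heading=8, draw]
Final: pos=(4.841,1.269), heading=8, 4 segment(s) drawn

Answer: 8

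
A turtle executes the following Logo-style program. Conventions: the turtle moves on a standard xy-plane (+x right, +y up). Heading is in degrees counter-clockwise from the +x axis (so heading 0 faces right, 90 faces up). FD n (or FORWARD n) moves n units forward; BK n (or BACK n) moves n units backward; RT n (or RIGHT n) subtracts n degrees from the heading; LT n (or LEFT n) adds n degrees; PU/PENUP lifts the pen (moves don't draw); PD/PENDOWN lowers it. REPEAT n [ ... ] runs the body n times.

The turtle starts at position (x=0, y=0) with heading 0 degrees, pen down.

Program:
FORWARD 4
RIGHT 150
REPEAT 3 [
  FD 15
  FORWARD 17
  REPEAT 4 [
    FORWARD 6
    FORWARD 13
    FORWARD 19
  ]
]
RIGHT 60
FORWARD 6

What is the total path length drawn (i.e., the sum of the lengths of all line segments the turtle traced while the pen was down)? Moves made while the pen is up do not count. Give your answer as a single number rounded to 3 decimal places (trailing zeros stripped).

Answer: 562

Derivation:
Executing turtle program step by step:
Start: pos=(0,0), heading=0, pen down
FD 4: (0,0) -> (4,0) [heading=0, draw]
RT 150: heading 0 -> 210
REPEAT 3 [
  -- iteration 1/3 --
  FD 15: (4,0) -> (-8.99,-7.5) [heading=210, draw]
  FD 17: (-8.99,-7.5) -> (-23.713,-16) [heading=210, draw]
  REPEAT 4 [
    -- iteration 1/4 --
    FD 6: (-23.713,-16) -> (-28.909,-19) [heading=210, draw]
    FD 13: (-28.909,-19) -> (-40.167,-25.5) [heading=210, draw]
    FD 19: (-40.167,-25.5) -> (-56.622,-35) [heading=210, draw]
    -- iteration 2/4 --
    FD 6: (-56.622,-35) -> (-61.818,-38) [heading=210, draw]
    FD 13: (-61.818,-38) -> (-73.076,-44.5) [heading=210, draw]
    FD 19: (-73.076,-44.5) -> (-89.531,-54) [heading=210, draw]
    -- iteration 3/4 --
    FD 6: (-89.531,-54) -> (-94.727,-57) [heading=210, draw]
    FD 13: (-94.727,-57) -> (-105.985,-63.5) [heading=210, draw]
    FD 19: (-105.985,-63.5) -> (-122.44,-73) [heading=210, draw]
    -- iteration 4/4 --
    FD 6: (-122.44,-73) -> (-127.636,-76) [heading=210, draw]
    FD 13: (-127.636,-76) -> (-138.894,-82.5) [heading=210, draw]
    FD 19: (-138.894,-82.5) -> (-155.349,-92) [heading=210, draw]
  ]
  -- iteration 2/3 --
  FD 15: (-155.349,-92) -> (-168.339,-99.5) [heading=210, draw]
  FD 17: (-168.339,-99.5) -> (-183.061,-108) [heading=210, draw]
  REPEAT 4 [
    -- iteration 1/4 --
    FD 6: (-183.061,-108) -> (-188.258,-111) [heading=210, draw]
    FD 13: (-188.258,-111) -> (-199.516,-117.5) [heading=210, draw]
    FD 19: (-199.516,-117.5) -> (-215.97,-127) [heading=210, draw]
    -- iteration 2/4 --
    FD 6: (-215.97,-127) -> (-221.167,-130) [heading=210, draw]
    FD 13: (-221.167,-130) -> (-232.425,-136.5) [heading=210, draw]
    FD 19: (-232.425,-136.5) -> (-248.879,-146) [heading=210, draw]
    -- iteration 3/4 --
    FD 6: (-248.879,-146) -> (-254.076,-149) [heading=210, draw]
    FD 13: (-254.076,-149) -> (-265.334,-155.5) [heading=210, draw]
    FD 19: (-265.334,-155.5) -> (-281.788,-165) [heading=210, draw]
    -- iteration 4/4 --
    FD 6: (-281.788,-165) -> (-286.985,-168) [heading=210, draw]
    FD 13: (-286.985,-168) -> (-298.243,-174.5) [heading=210, draw]
    FD 19: (-298.243,-174.5) -> (-314.697,-184) [heading=210, draw]
  ]
  -- iteration 3/3 --
  FD 15: (-314.697,-184) -> (-327.688,-191.5) [heading=210, draw]
  FD 17: (-327.688,-191.5) -> (-342.41,-200) [heading=210, draw]
  REPEAT 4 [
    -- iteration 1/4 --
    FD 6: (-342.41,-200) -> (-347.606,-203) [heading=210, draw]
    FD 13: (-347.606,-203) -> (-358.865,-209.5) [heading=210, draw]
    FD 19: (-358.865,-209.5) -> (-375.319,-219) [heading=210, draw]
    -- iteration 2/4 --
    FD 6: (-375.319,-219) -> (-380.515,-222) [heading=210, draw]
    FD 13: (-380.515,-222) -> (-391.774,-228.5) [heading=210, draw]
    FD 19: (-391.774,-228.5) -> (-408.228,-238) [heading=210, draw]
    -- iteration 3/4 --
    FD 6: (-408.228,-238) -> (-413.424,-241) [heading=210, draw]
    FD 13: (-413.424,-241) -> (-424.683,-247.5) [heading=210, draw]
    FD 19: (-424.683,-247.5) -> (-441.137,-257) [heading=210, draw]
    -- iteration 4/4 --
    FD 6: (-441.137,-257) -> (-446.333,-260) [heading=210, draw]
    FD 13: (-446.333,-260) -> (-457.592,-266.5) [heading=210, draw]
    FD 19: (-457.592,-266.5) -> (-474.046,-276) [heading=210, draw]
  ]
]
RT 60: heading 210 -> 150
FD 6: (-474.046,-276) -> (-479.242,-273) [heading=150, draw]
Final: pos=(-479.242,-273), heading=150, 44 segment(s) drawn

Segment lengths:
  seg 1: (0,0) -> (4,0), length = 4
  seg 2: (4,0) -> (-8.99,-7.5), length = 15
  seg 3: (-8.99,-7.5) -> (-23.713,-16), length = 17
  seg 4: (-23.713,-16) -> (-28.909,-19), length = 6
  seg 5: (-28.909,-19) -> (-40.167,-25.5), length = 13
  seg 6: (-40.167,-25.5) -> (-56.622,-35), length = 19
  seg 7: (-56.622,-35) -> (-61.818,-38), length = 6
  seg 8: (-61.818,-38) -> (-73.076,-44.5), length = 13
  seg 9: (-73.076,-44.5) -> (-89.531,-54), length = 19
  seg 10: (-89.531,-54) -> (-94.727,-57), length = 6
  seg 11: (-94.727,-57) -> (-105.985,-63.5), length = 13
  seg 12: (-105.985,-63.5) -> (-122.44,-73), length = 19
  seg 13: (-122.44,-73) -> (-127.636,-76), length = 6
  seg 14: (-127.636,-76) -> (-138.894,-82.5), length = 13
  seg 15: (-138.894,-82.5) -> (-155.349,-92), length = 19
  seg 16: (-155.349,-92) -> (-168.339,-99.5), length = 15
  seg 17: (-168.339,-99.5) -> (-183.061,-108), length = 17
  seg 18: (-183.061,-108) -> (-188.258,-111), length = 6
  seg 19: (-188.258,-111) -> (-199.516,-117.5), length = 13
  seg 20: (-199.516,-117.5) -> (-215.97,-127), length = 19
  seg 21: (-215.97,-127) -> (-221.167,-130), length = 6
  seg 22: (-221.167,-130) -> (-232.425,-136.5), length = 13
  seg 23: (-232.425,-136.5) -> (-248.879,-146), length = 19
  seg 24: (-248.879,-146) -> (-254.076,-149), length = 6
  seg 25: (-254.076,-149) -> (-265.334,-155.5), length = 13
  seg 26: (-265.334,-155.5) -> (-281.788,-165), length = 19
  seg 27: (-281.788,-165) -> (-286.985,-168), length = 6
  seg 28: (-286.985,-168) -> (-298.243,-174.5), length = 13
  seg 29: (-298.243,-174.5) -> (-314.697,-184), length = 19
  seg 30: (-314.697,-184) -> (-327.688,-191.5), length = 15
  seg 31: (-327.688,-191.5) -> (-342.41,-200), length = 17
  seg 32: (-342.41,-200) -> (-347.606,-203), length = 6
  seg 33: (-347.606,-203) -> (-358.865,-209.5), length = 13
  seg 34: (-358.865,-209.5) -> (-375.319,-219), length = 19
  seg 35: (-375.319,-219) -> (-380.515,-222), length = 6
  seg 36: (-380.515,-222) -> (-391.774,-228.5), length = 13
  seg 37: (-391.774,-228.5) -> (-408.228,-238), length = 19
  seg 38: (-408.228,-238) -> (-413.424,-241), length = 6
  seg 39: (-413.424,-241) -> (-424.683,-247.5), length = 13
  seg 40: (-424.683,-247.5) -> (-441.137,-257), length = 19
  seg 41: (-441.137,-257) -> (-446.333,-260), length = 6
  seg 42: (-446.333,-260) -> (-457.592,-266.5), length = 13
  seg 43: (-457.592,-266.5) -> (-474.046,-276), length = 19
  seg 44: (-474.046,-276) -> (-479.242,-273), length = 6
Total = 562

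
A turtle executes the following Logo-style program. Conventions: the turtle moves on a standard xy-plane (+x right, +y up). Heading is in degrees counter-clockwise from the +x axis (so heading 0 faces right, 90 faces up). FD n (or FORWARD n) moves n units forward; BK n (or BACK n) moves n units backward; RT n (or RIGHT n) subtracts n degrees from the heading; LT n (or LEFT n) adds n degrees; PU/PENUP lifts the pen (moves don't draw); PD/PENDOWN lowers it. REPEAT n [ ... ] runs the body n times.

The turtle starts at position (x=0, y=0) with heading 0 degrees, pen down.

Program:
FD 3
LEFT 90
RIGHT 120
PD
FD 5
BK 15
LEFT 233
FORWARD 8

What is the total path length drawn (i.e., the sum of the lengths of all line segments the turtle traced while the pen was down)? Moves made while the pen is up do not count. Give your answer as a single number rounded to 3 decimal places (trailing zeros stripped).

Executing turtle program step by step:
Start: pos=(0,0), heading=0, pen down
FD 3: (0,0) -> (3,0) [heading=0, draw]
LT 90: heading 0 -> 90
RT 120: heading 90 -> 330
PD: pen down
FD 5: (3,0) -> (7.33,-2.5) [heading=330, draw]
BK 15: (7.33,-2.5) -> (-5.66,5) [heading=330, draw]
LT 233: heading 330 -> 203
FD 8: (-5.66,5) -> (-13.024,1.874) [heading=203, draw]
Final: pos=(-13.024,1.874), heading=203, 4 segment(s) drawn

Segment lengths:
  seg 1: (0,0) -> (3,0), length = 3
  seg 2: (3,0) -> (7.33,-2.5), length = 5
  seg 3: (7.33,-2.5) -> (-5.66,5), length = 15
  seg 4: (-5.66,5) -> (-13.024,1.874), length = 8
Total = 31

Answer: 31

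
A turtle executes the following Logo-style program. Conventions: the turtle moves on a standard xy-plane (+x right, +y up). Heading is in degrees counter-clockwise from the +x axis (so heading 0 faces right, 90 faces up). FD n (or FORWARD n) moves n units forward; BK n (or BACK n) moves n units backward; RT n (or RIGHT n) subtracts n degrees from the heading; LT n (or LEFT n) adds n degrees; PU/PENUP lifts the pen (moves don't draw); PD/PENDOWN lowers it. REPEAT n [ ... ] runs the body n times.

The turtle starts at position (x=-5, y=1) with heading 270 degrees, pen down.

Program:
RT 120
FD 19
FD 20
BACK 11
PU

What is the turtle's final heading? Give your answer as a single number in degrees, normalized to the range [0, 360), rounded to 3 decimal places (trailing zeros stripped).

Answer: 150

Derivation:
Executing turtle program step by step:
Start: pos=(-5,1), heading=270, pen down
RT 120: heading 270 -> 150
FD 19: (-5,1) -> (-21.454,10.5) [heading=150, draw]
FD 20: (-21.454,10.5) -> (-38.775,20.5) [heading=150, draw]
BK 11: (-38.775,20.5) -> (-29.249,15) [heading=150, draw]
PU: pen up
Final: pos=(-29.249,15), heading=150, 3 segment(s) drawn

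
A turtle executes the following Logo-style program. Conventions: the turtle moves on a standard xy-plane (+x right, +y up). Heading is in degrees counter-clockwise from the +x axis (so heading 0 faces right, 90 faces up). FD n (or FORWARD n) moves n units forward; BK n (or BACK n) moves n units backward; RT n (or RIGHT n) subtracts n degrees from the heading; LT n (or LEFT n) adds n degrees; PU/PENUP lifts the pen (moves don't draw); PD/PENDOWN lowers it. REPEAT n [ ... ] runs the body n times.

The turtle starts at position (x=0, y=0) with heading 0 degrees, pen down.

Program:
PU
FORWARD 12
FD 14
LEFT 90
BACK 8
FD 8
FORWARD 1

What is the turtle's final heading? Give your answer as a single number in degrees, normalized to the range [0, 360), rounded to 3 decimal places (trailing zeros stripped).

Executing turtle program step by step:
Start: pos=(0,0), heading=0, pen down
PU: pen up
FD 12: (0,0) -> (12,0) [heading=0, move]
FD 14: (12,0) -> (26,0) [heading=0, move]
LT 90: heading 0 -> 90
BK 8: (26,0) -> (26,-8) [heading=90, move]
FD 8: (26,-8) -> (26,0) [heading=90, move]
FD 1: (26,0) -> (26,1) [heading=90, move]
Final: pos=(26,1), heading=90, 0 segment(s) drawn

Answer: 90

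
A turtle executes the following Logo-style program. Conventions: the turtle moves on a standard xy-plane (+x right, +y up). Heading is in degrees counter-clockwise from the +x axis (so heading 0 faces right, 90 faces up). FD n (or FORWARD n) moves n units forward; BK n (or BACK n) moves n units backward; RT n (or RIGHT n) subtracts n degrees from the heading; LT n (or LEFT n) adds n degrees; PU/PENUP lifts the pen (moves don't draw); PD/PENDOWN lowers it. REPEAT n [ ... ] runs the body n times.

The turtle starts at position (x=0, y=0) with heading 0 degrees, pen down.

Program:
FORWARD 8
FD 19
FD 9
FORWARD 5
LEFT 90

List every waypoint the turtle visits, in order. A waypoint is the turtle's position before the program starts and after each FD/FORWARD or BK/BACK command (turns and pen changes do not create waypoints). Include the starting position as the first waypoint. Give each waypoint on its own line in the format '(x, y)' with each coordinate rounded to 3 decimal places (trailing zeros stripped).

Answer: (0, 0)
(8, 0)
(27, 0)
(36, 0)
(41, 0)

Derivation:
Executing turtle program step by step:
Start: pos=(0,0), heading=0, pen down
FD 8: (0,0) -> (8,0) [heading=0, draw]
FD 19: (8,0) -> (27,0) [heading=0, draw]
FD 9: (27,0) -> (36,0) [heading=0, draw]
FD 5: (36,0) -> (41,0) [heading=0, draw]
LT 90: heading 0 -> 90
Final: pos=(41,0), heading=90, 4 segment(s) drawn
Waypoints (5 total):
(0, 0)
(8, 0)
(27, 0)
(36, 0)
(41, 0)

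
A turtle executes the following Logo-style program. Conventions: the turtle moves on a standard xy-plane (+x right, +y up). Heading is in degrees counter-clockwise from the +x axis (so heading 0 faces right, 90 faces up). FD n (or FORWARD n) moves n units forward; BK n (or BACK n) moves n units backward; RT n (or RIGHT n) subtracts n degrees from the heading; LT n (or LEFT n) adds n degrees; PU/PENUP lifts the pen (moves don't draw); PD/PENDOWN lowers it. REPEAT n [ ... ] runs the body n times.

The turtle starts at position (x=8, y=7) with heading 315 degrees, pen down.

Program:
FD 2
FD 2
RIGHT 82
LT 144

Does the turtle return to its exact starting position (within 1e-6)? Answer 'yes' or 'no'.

Answer: no

Derivation:
Executing turtle program step by step:
Start: pos=(8,7), heading=315, pen down
FD 2: (8,7) -> (9.414,5.586) [heading=315, draw]
FD 2: (9.414,5.586) -> (10.828,4.172) [heading=315, draw]
RT 82: heading 315 -> 233
LT 144: heading 233 -> 17
Final: pos=(10.828,4.172), heading=17, 2 segment(s) drawn

Start position: (8, 7)
Final position: (10.828, 4.172)
Distance = 4; >= 1e-6 -> NOT closed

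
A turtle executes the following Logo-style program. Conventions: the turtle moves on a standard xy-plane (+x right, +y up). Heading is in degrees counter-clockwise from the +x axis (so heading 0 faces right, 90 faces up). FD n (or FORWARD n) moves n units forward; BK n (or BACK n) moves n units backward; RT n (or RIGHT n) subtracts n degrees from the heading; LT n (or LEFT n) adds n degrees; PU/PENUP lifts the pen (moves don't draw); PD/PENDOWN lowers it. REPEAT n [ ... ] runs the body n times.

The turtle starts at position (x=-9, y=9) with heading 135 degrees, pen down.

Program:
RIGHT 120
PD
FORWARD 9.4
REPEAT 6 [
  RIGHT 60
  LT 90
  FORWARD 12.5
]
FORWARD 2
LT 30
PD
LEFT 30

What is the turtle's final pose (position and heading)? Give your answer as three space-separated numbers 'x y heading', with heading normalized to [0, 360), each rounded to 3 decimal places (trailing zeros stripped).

Executing turtle program step by step:
Start: pos=(-9,9), heading=135, pen down
RT 120: heading 135 -> 15
PD: pen down
FD 9.4: (-9,9) -> (0.08,11.433) [heading=15, draw]
REPEAT 6 [
  -- iteration 1/6 --
  RT 60: heading 15 -> 315
  LT 90: heading 315 -> 45
  FD 12.5: (0.08,11.433) -> (8.919,20.272) [heading=45, draw]
  -- iteration 2/6 --
  RT 60: heading 45 -> 345
  LT 90: heading 345 -> 75
  FD 12.5: (8.919,20.272) -> (12.154,32.346) [heading=75, draw]
  -- iteration 3/6 --
  RT 60: heading 75 -> 15
  LT 90: heading 15 -> 105
  FD 12.5: (12.154,32.346) -> (8.919,44.42) [heading=105, draw]
  -- iteration 4/6 --
  RT 60: heading 105 -> 45
  LT 90: heading 45 -> 135
  FD 12.5: (8.919,44.42) -> (0.08,53.259) [heading=135, draw]
  -- iteration 5/6 --
  RT 60: heading 135 -> 75
  LT 90: heading 75 -> 165
  FD 12.5: (0.08,53.259) -> (-11.994,56.494) [heading=165, draw]
  -- iteration 6/6 --
  RT 60: heading 165 -> 105
  LT 90: heading 105 -> 195
  FD 12.5: (-11.994,56.494) -> (-24.068,53.259) [heading=195, draw]
]
FD 2: (-24.068,53.259) -> (-26,52.741) [heading=195, draw]
LT 30: heading 195 -> 225
PD: pen down
LT 30: heading 225 -> 255
Final: pos=(-26,52.741), heading=255, 8 segment(s) drawn

Answer: -26 52.741 255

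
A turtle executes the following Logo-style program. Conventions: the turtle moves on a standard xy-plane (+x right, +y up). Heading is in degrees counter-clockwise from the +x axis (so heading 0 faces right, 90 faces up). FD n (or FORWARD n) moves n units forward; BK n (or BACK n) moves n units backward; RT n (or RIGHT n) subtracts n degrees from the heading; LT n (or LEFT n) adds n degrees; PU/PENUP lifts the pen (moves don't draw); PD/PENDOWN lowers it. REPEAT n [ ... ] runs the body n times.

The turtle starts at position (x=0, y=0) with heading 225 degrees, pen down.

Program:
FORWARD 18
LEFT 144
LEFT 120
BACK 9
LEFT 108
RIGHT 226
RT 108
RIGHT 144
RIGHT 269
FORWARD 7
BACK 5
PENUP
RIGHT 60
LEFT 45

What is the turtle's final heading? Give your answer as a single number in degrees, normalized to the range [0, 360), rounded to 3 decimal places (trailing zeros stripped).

Executing turtle program step by step:
Start: pos=(0,0), heading=225, pen down
FD 18: (0,0) -> (-12.728,-12.728) [heading=225, draw]
LT 144: heading 225 -> 9
LT 120: heading 9 -> 129
BK 9: (-12.728,-12.728) -> (-7.064,-19.722) [heading=129, draw]
LT 108: heading 129 -> 237
RT 226: heading 237 -> 11
RT 108: heading 11 -> 263
RT 144: heading 263 -> 119
RT 269: heading 119 -> 210
FD 7: (-7.064,-19.722) -> (-13.126,-23.222) [heading=210, draw]
BK 5: (-13.126,-23.222) -> (-8.796,-20.722) [heading=210, draw]
PU: pen up
RT 60: heading 210 -> 150
LT 45: heading 150 -> 195
Final: pos=(-8.796,-20.722), heading=195, 4 segment(s) drawn

Answer: 195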